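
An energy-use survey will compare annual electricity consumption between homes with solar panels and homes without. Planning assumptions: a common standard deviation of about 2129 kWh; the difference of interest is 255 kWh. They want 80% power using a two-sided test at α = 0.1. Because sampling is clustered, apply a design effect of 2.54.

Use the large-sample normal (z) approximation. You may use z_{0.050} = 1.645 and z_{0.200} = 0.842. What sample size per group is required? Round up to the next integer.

n = 2191 per group

n = (z_{α/2} + z_β)² · (σ₁² + σ₂²) / δ²
  = (1.645 + 0.842)² · (2·2129² = 9065282) / 255²
  = 6.1852 · 9065282 / 65025
  = 862.29
Design effect: 2.54 × 862.29 = 2190.21.
Round up → n = 2191 per group.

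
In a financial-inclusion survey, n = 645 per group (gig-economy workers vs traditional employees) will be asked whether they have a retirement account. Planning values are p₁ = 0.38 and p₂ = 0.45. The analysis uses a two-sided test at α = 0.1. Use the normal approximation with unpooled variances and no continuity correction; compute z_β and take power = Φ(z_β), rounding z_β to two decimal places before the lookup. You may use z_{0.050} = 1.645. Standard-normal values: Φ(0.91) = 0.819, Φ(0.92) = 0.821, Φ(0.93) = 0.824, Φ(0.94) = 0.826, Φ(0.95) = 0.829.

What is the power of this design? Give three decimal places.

Power ≈ 0.819

z_β = |p₁−p₂|·√(n/[p₁q₁+p₂q₂]) − z_{α/2}
    = 0.07 · √(645/0.4831) − 1.645
    = 0.07 · 36.5394 − 1.645
    = 2.5578 − 1.645 = 0.9128 → 0.91
Power = Φ(0.91) = 0.819.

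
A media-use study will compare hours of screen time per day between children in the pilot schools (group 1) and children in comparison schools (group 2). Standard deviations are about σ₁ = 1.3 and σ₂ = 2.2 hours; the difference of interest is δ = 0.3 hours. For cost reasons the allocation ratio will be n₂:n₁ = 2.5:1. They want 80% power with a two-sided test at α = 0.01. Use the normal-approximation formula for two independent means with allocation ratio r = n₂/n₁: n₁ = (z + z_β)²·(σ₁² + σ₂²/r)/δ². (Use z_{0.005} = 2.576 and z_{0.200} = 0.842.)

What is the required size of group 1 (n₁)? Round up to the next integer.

n₁ = 471

n₁ = (z_{α/2} + z_β)² · (σ₁² + σ₂²/r) / δ²
   = (2.576 + 0.842)² · (1.3² + 2.2²/2.5) / 0.3²
   = 11.6827 · (1.69 + 1.936) / 0.09
   = 11.6827 · 3.626 / 0.09
   = 470.68
Round up → n₁ = 471; n₂ = r·n₁ = 2.5 × 471 = 1178.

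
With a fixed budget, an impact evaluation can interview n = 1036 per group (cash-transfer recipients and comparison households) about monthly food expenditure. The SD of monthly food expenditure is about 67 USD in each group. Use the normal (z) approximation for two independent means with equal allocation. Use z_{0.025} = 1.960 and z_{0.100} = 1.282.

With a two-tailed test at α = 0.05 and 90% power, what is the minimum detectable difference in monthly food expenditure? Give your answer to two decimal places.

δ = (z_{α/2} + z_β) · √((σ₁²+σ₂²)/n)
  = (1.960 + 1.282) · √(8978/1036)
  = 3.242 · √8.666
  = 3.242 · 2.9438
  = 9.5438

Minimum detectable difference ≈ 9.54 USD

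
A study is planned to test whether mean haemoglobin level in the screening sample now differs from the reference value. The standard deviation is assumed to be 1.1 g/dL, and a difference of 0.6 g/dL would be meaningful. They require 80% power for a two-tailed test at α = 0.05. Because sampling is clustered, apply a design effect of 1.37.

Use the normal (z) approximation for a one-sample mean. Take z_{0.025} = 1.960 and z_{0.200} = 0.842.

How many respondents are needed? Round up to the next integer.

n = (z_{α/2} + z_β)² · σ² / δ²
  = (1.960 + 0.842)² · 1.1² / 0.6²
  = 7.8512 · 1.21 / 0.36
  = 26.39
Design effect: 1.37 × 26.39 = 36.15.
Round up → n = 37.

n = 37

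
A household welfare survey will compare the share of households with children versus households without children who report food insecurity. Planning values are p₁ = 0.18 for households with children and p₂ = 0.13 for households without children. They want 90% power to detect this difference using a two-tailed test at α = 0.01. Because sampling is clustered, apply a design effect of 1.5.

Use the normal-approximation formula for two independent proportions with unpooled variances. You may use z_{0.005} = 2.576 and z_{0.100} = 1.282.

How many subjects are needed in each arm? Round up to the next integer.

n = (z_{α/2} + z_β)² · [p₁(1−p₁) + p₂(1−p₂)] / (p₁ − p₂)²
  = (2.576 + 1.282)² · (0.18·0.82 + 0.13·0.87) / (0.05)²
  = (3.858)² · (0.1476 + 0.1131) / 0.0025
  = 14.8842 · 0.2607 / 0.0025
  = 1552.12
Design effect: 1.5 × 1552.12 = 2328.18.
Round up → n = 2329 per group.

n = 2329 per group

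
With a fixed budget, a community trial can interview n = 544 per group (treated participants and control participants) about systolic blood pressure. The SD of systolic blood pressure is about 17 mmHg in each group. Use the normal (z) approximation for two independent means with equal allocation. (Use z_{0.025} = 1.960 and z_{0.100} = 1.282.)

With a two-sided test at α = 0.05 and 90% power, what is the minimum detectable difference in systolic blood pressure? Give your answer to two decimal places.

Minimum detectable difference ≈ 3.34 mmHg

δ = (z_{α/2} + z_β) · √((σ₁²+σ₂²)/n)
  = (1.960 + 1.282) · √(578/544)
  = 3.242 · √1.0625
  = 3.242 · 1.0308
  = 3.3418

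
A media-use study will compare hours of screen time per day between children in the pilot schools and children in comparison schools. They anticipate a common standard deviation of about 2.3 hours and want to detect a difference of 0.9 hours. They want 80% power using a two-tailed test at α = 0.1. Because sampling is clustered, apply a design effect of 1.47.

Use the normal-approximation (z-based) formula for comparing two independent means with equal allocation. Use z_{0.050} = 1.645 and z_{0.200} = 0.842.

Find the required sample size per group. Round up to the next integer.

n = (z_{α/2} + z_β)² · (σ₁² + σ₂²) / δ²
  = (1.645 + 0.842)² · (2·2.3² = 10.58) / 0.9²
  = 6.1852 · 10.58 / 0.81
  = 80.79
Design effect: 1.47 × 80.79 = 118.76.
Round up → n = 119 per group.

n = 119 per group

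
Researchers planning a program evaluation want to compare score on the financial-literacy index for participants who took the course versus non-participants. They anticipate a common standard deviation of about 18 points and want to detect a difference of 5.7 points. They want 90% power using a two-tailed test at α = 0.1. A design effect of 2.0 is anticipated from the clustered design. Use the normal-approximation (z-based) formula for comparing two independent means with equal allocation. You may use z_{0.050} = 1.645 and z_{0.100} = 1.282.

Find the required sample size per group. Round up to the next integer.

n = 342 per group

n = (z_{α/2} + z_β)² · (σ₁² + σ₂²) / δ²
  = (1.645 + 1.282)² · (2·18² = 648) / 5.7²
  = 8.5673 · 648 / 32.49
  = 170.87
Design effect: 2.0 × 170.87 = 341.74.
Round up → n = 342 per group.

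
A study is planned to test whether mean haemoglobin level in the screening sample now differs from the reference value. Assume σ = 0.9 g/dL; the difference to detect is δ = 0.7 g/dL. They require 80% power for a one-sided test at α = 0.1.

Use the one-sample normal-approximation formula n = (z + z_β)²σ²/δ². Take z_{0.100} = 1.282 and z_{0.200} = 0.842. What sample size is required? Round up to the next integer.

n = (z_α + z_β)² · σ² / δ²
  = (1.282 + 0.842)² · 0.9² / 0.7²
  = 4.5114 · 0.81 / 0.49
  = 7.46
Round up → n = 8.

n = 8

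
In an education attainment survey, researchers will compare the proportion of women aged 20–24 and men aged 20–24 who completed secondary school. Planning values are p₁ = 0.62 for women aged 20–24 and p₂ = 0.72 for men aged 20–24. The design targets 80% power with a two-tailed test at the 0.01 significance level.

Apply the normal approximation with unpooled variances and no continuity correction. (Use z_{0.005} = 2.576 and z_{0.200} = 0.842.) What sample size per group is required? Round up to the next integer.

n = 511 per group

n = (z_{α/2} + z_β)² · [p₁(1−p₁) + p₂(1−p₂)] / (p₁ − p₂)²
  = (2.576 + 0.842)² · (0.62·0.38 + 0.72·0.28) / (-0.10)²
  = (3.418)² · (0.2356 + 0.2016) / 0.0100
  = 11.6827 · 0.4372 / 0.0100
  = 510.77
Round up → n = 511 per group.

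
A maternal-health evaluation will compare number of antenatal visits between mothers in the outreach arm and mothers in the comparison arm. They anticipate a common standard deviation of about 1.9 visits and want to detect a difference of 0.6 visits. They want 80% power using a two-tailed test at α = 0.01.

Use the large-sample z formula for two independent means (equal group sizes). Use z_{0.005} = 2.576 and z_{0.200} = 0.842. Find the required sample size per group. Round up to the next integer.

n = 235 per group

n = (z_{α/2} + z_β)² · (σ₁² + σ₂²) / δ²
  = (2.576 + 0.842)² · (2·1.9² = 7.22) / 0.6²
  = 11.6827 · 7.22 / 0.36
  = 234.30
Round up → n = 235 per group.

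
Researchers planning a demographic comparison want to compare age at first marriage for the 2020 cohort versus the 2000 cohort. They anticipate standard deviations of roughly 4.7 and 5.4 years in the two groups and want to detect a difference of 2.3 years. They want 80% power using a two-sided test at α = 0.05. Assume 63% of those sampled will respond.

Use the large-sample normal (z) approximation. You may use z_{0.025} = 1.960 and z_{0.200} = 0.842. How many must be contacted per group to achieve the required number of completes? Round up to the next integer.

n = (z_{α/2} + z_β)² · (σ₁² + σ₂²) / δ²
  = (1.960 + 0.842)² · (4.7² + 5.4² = 51.25) / 2.3²
  = 7.8512 · 51.25 / 5.29
  = 76.06
Adjust for 63% response: 76.06 / 0.63 = 120.74.
Round up → n = 121 per group.

n = 121 per group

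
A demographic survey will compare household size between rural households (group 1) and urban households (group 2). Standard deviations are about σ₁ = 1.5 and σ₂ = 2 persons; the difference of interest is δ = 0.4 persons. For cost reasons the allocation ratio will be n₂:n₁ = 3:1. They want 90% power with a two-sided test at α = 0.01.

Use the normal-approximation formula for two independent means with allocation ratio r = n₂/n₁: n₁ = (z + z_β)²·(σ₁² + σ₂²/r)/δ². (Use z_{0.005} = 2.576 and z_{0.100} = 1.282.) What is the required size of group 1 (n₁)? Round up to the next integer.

n₁ = (z_{α/2} + z_β)² · (σ₁² + σ₂²/r) / δ²
   = (2.576 + 1.282)² · (1.5² + 2²/3) / 0.4²
   = 14.8842 · (2.25 + 1.3333) / 0.16
   = 14.8842 · 3.5833 / 0.16
   = 333.34
Round up → n₁ = 334; n₂ = r·n₁ = 3 × 334 = 1002.

n₁ = 334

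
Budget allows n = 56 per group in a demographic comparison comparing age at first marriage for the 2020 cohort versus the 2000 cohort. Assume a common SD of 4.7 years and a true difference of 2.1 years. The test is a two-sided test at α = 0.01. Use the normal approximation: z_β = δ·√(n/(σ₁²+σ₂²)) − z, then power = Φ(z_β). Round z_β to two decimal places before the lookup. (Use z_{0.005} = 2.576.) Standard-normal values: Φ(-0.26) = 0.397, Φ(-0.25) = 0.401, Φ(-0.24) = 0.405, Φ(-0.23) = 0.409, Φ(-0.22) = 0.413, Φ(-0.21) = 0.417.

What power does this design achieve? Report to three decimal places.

Power ≈ 0.417

z_β = δ·√(n/(σ₁²+σ₂²)) − z_{α/2}
    = 2.1 · √(56/44.18) − 2.576
    = 2.1 · 1.12585 − 2.576
    = 2.3643 − 2.576 = -0.2117 → -0.21
Power = Φ(-0.21) = 0.417.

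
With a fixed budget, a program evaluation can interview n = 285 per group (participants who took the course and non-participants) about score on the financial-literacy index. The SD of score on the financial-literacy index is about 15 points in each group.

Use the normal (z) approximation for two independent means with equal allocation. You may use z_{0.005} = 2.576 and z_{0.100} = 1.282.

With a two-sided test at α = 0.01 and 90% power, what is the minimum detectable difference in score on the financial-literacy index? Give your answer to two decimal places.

Minimum detectable difference ≈ 4.85 points

δ = (z_{α/2} + z_β) · √((σ₁²+σ₂²)/n)
  = (2.576 + 1.282) · √(450/285)
  = 3.858 · √1.5789
  = 3.858 · 1.2566
  = 4.8478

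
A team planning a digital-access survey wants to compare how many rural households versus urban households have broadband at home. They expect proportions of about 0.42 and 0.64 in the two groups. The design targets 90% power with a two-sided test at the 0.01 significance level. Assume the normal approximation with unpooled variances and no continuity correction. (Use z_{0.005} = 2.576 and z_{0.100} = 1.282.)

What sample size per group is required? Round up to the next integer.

n = (z_{α/2} + z_β)² · [p₁(1−p₁) + p₂(1−p₂)] / (p₁ − p₂)²
  = (2.576 + 1.282)² · (0.42·0.58 + 0.64·0.36) / (-0.22)²
  = (3.858)² · (0.2436 + 0.2304) / 0.0484
  = 14.8842 · 0.4740 / 0.0484
  = 145.77
Round up → n = 146 per group.

n = 146 per group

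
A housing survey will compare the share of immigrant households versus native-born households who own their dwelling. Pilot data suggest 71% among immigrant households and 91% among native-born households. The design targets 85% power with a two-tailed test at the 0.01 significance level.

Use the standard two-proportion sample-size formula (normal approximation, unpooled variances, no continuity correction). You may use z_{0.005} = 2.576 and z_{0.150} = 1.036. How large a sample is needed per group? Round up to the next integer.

n = (z_{α/2} + z_β)² · [p₁(1−p₁) + p₂(1−p₂)] / (p₁ − p₂)²
  = (2.576 + 1.036)² · (0.71·0.29 + 0.91·0.09) / (-0.20)²
  = (3.612)² · (0.2059 + 0.0819) / 0.0400
  = 13.0465 · 0.2878 / 0.0400
  = 93.87
Round up → n = 94 per group.

n = 94 per group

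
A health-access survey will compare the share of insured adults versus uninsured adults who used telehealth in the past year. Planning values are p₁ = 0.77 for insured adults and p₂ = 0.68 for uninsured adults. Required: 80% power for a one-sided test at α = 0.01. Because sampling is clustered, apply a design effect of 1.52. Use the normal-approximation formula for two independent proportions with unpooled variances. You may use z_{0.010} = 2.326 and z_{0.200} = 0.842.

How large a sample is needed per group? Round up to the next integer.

n = 744 per group

n = (z_α + z_β)² · [p₁(1−p₁) + p₂(1−p₂)] / (p₁ − p₂)²
  = (2.326 + 0.842)² · (0.77·0.23 + 0.68·0.32) / (0.09)²
  = (3.168)² · (0.1771 + 0.2176) / 0.0081
  = 10.0362 · 0.3947 / 0.0081
  = 489.05
Design effect: 1.52 × 489.05 = 743.35.
Round up → n = 744 per group.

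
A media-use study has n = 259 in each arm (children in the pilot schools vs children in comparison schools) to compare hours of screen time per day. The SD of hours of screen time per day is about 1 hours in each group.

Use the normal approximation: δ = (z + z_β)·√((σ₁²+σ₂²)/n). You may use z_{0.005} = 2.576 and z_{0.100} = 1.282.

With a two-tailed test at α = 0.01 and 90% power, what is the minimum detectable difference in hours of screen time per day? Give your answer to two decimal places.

δ = (z_{α/2} + z_β) · √((σ₁²+σ₂²)/n)
  = (2.576 + 1.282) · √(2/259)
  = 3.858 · √0.00772
  = 3.858 · 0.0879
  = 0.3390

Minimum detectable difference ≈ 0.34 hours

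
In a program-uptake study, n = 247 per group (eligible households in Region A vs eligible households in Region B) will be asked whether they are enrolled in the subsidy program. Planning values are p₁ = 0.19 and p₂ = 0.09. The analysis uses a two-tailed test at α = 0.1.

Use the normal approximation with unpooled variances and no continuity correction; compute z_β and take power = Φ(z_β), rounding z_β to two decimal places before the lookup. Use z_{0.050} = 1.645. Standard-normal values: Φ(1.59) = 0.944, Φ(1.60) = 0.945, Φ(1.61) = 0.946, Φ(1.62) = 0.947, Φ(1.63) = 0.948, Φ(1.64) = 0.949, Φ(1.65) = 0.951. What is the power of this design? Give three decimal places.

Power ≈ 0.944

z_β = |p₁−p₂|·√(n/[p₁q₁+p₂q₂]) − z_{α/2}
    = 0.10 · √(247/0.2358) − 1.645
    = 0.10 · 32.3651 − 1.645
    = 3.2365 − 1.645 = 1.5915 → 1.59
Power = Φ(1.59) = 0.944.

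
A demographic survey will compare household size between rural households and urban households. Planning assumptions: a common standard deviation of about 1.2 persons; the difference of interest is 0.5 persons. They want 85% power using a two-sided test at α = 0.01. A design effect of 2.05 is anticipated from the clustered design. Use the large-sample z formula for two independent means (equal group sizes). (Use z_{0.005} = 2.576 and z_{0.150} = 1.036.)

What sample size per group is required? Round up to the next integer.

n = 309 per group

n = (z_{α/2} + z_β)² · (σ₁² + σ₂²) / δ²
  = (2.576 + 1.036)² · (2·1.2² = 2.88) / 0.5²
  = 13.0465 · 2.88 / 0.25
  = 150.30
Design effect: 2.05 × 150.30 = 308.11.
Round up → n = 309 per group.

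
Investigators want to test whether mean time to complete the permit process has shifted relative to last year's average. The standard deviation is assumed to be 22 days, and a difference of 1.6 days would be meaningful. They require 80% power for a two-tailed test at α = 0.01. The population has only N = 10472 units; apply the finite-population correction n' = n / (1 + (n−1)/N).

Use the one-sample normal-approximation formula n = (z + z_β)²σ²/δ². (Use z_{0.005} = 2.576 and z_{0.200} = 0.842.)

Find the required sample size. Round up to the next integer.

n = 1825

n = (z_{α/2} + z_β)² · σ² / δ²
  = (2.576 + 0.842)² · 22² / 1.6²
  = 11.6827 · 484 / 2.56
  = 2208.77
Finite-population correction (N = 10472): 2208.77 / (1 + (2208.77 − 1)/10472) = 1824.18.
Round up → n = 1825.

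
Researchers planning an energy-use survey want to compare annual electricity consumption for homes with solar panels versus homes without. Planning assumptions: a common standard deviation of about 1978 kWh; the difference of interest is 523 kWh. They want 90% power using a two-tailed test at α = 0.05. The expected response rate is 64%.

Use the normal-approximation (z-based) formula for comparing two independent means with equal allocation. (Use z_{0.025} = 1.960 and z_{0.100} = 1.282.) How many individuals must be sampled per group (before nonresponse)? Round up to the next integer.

n = (z_{α/2} + z_β)² · (σ₁² + σ₂²) / δ²
  = (1.960 + 1.282)² · (2·1978² = 7824968) / 523²
  = 10.5106 · 7824968 / 273529
  = 300.68
Adjust for 64% response: 300.68 / 0.64 = 469.81.
Round up → n = 470 per group.

n = 470 per group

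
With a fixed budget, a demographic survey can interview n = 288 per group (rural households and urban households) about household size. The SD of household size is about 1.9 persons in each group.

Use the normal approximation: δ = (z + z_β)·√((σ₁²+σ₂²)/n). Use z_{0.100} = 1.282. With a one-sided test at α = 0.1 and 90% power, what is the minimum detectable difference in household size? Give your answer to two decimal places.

Minimum detectable difference ≈ 0.41 persons

δ = (z_α + z_β) · √((σ₁²+σ₂²)/n)
  = (1.282 + 1.282) · √(7.22/288)
  = 2.564 · √0.02507
  = 2.564 · 0.1583
  = 0.4060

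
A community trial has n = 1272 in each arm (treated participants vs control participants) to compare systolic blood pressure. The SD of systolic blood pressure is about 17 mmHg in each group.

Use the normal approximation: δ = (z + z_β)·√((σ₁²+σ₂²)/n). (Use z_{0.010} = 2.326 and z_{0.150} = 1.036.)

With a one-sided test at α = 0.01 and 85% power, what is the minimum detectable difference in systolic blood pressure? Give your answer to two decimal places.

Minimum detectable difference ≈ 2.27 mmHg

δ = (z_α + z_β) · √((σ₁²+σ₂²)/n)
  = (2.326 + 1.036) · √(578/1272)
  = 3.362 · √0.4544
  = 3.362 · 0.6741
  = 2.2663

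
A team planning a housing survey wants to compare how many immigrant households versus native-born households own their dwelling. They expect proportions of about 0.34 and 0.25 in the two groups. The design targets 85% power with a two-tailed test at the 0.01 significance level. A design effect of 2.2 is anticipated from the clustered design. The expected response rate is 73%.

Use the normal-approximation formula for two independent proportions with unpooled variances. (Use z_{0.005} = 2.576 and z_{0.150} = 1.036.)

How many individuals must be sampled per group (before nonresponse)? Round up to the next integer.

n = 2000 per group

n = (z_{α/2} + z_β)² · [p₁(1−p₁) + p₂(1−p₂)] / (p₁ − p₂)²
  = (2.576 + 1.036)² · (0.34·0.66 + 0.25·0.75) / (0.09)²
  = (3.612)² · (0.2244 + 0.1875) / 0.0081
  = 13.0465 · 0.4119 / 0.0081
  = 663.44
Design effect: 2.2 × 663.44 = 1459.57.
Adjust for 73% response: 1459.57 / 0.73 = 1999.41.
Round up → n = 2000 per group.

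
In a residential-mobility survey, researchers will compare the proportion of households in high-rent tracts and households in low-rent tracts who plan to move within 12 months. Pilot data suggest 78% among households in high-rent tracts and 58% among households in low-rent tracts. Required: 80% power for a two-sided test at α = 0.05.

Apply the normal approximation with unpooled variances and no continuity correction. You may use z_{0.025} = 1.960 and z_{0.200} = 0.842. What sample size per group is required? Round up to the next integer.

n = 82 per group

n = (z_{α/2} + z_β)² · [p₁(1−p₁) + p₂(1−p₂)] / (p₁ − p₂)²
  = (1.960 + 0.842)² · (0.78·0.22 + 0.58·0.42) / (0.20)²
  = (2.802)² · (0.1716 + 0.2436) / 0.0400
  = 7.8512 · 0.4152 / 0.0400
  = 81.50
Round up → n = 82 per group.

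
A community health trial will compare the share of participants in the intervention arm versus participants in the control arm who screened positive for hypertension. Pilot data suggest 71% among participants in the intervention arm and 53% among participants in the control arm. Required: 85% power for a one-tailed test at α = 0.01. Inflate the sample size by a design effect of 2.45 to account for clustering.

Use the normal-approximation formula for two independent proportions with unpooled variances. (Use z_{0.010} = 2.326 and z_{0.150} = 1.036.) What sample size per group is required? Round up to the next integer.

n = (z_α + z_β)² · [p₁(1−p₁) + p₂(1−p₂)] / (p₁ − p₂)²
  = (2.326 + 1.036)² · (0.71·0.29 + 0.53·0.47) / (0.18)²
  = (3.362)² · (0.2059 + 0.2491) / 0.0324
  = 11.3030 · 0.4550 / 0.0324
  = 158.73
Design effect: 2.45 × 158.73 = 388.89.
Round up → n = 389 per group.

n = 389 per group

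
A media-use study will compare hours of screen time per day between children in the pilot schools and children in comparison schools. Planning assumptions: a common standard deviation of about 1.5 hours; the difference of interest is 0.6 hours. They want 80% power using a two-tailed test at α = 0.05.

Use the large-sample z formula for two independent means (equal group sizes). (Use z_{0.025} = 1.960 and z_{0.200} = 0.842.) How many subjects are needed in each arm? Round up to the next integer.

n = (z_{α/2} + z_β)² · (σ₁² + σ₂²) / δ²
  = (1.960 + 0.842)² · (2·1.5² = 4.5) / 0.6²
  = 7.8512 · 4.5 / 0.36
  = 98.14
Round up → n = 99 per group.

n = 99 per group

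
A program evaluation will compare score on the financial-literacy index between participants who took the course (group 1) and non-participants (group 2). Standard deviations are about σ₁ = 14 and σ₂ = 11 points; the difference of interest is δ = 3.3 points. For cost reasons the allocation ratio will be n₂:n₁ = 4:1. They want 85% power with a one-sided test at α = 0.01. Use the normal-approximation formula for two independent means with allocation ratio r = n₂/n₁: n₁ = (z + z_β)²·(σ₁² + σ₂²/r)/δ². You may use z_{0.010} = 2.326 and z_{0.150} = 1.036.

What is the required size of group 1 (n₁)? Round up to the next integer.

n₁ = (z_α + z_β)² · (σ₁² + σ₂²/r) / δ²
   = (2.326 + 1.036)² · (14² + 11²/4) / 3.3²
   = 11.3030 · (196 + 30.25) / 10.89
   = 11.3030 · 226.25 / 10.89
   = 234.83
Round up → n₁ = 235; n₂ = r·n₁ = 4 × 235 = 940.

n₁ = 235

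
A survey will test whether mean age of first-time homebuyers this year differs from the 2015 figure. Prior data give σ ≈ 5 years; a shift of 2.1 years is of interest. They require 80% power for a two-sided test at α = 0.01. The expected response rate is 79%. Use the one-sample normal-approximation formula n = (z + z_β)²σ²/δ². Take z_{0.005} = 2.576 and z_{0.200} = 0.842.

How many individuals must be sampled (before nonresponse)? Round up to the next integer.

n = (z_{α/2} + z_β)² · σ² / δ²
  = (2.576 + 0.842)² · 5² / 2.1²
  = 11.6827 · 25 / 4.41
  = 66.23
Adjust for 79% response: 66.23 / 0.79 = 83.83.
Round up → n = 84.

n = 84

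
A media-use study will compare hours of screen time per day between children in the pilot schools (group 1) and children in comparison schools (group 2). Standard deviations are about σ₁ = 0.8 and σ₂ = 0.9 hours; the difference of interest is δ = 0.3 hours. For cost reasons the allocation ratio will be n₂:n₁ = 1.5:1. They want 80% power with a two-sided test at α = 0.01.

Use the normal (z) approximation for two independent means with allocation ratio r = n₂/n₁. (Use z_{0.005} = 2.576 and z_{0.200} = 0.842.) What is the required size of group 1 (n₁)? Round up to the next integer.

n₁ = 154

n₁ = (z_{α/2} + z_β)² · (σ₁² + σ₂²/r) / δ²
   = (2.576 + 0.842)² · (0.8² + 0.9²/1.5) / 0.3²
   = 11.6827 · (0.64 + 0.54) / 0.09
   = 11.6827 · 1.18 / 0.09
   = 153.17
Round up → n₁ = 154; n₂ = r·n₁ = 1.5 × 154 = 231.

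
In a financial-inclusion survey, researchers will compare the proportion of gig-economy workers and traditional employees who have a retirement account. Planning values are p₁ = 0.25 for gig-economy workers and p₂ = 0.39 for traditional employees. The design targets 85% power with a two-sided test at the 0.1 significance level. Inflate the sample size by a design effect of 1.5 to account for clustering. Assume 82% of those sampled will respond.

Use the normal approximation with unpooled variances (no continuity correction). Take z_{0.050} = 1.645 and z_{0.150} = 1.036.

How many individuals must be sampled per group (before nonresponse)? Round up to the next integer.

n = (z_{α/2} + z_β)² · [p₁(1−p₁) + p₂(1−p₂)] / (p₁ − p₂)²
  = (1.645 + 1.036)² · (0.25·0.75 + 0.39·0.61) / (-0.14)²
  = (2.681)² · (0.1875 + 0.2379) / 0.0196
  = 7.1878 · 0.4254 / 0.0196
  = 156.00
Design effect: 1.5 × 156.00 = 234.01.
Adjust for 82% response: 234.01 / 0.82 = 285.37.
Round up → n = 286 per group.

n = 286 per group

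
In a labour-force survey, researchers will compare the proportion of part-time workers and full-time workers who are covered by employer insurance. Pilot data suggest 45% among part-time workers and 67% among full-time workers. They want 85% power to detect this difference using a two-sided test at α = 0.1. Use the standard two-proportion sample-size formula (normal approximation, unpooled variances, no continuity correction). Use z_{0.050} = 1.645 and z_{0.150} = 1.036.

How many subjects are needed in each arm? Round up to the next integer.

n = 70 per group

n = (z_{α/2} + z_β)² · [p₁(1−p₁) + p₂(1−p₂)] / (p₁ − p₂)²
  = (1.645 + 1.036)² · (0.45·0.55 + 0.67·0.33) / (-0.22)²
  = (2.681)² · (0.2475 + 0.2211) / 0.0484
  = 7.1878 · 0.4686 / 0.0484
  = 69.59
Round up → n = 70 per group.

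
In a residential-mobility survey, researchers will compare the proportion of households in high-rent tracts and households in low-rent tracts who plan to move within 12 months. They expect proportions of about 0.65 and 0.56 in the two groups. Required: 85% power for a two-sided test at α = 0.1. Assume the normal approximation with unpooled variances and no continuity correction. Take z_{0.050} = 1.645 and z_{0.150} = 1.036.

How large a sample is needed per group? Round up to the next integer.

n = 421 per group

n = (z_{α/2} + z_β)² · [p₁(1−p₁) + p₂(1−p₂)] / (p₁ − p₂)²
  = (1.645 + 1.036)² · (0.65·0.35 + 0.56·0.44) / (0.09)²
  = (2.681)² · (0.2275 + 0.2464) / 0.0081
  = 7.1878 · 0.4739 / 0.0081
  = 420.53
Round up → n = 421 per group.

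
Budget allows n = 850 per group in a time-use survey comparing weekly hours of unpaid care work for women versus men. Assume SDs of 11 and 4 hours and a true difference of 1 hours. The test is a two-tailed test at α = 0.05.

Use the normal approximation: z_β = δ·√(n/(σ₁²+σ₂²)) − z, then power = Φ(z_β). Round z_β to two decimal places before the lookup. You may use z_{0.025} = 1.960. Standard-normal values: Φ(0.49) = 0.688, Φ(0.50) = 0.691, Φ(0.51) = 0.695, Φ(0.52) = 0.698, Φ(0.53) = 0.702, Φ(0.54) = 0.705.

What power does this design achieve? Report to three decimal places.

Power ≈ 0.702

z_β = δ·√(n/(σ₁²+σ₂²)) − z_{α/2}
    = 1 · √(850/137) − 1.960
    = 1 · 2.49086 − 1.960
    = 2.4909 − 1.960 = 0.5309 → 0.53
Power = Φ(0.53) = 0.702.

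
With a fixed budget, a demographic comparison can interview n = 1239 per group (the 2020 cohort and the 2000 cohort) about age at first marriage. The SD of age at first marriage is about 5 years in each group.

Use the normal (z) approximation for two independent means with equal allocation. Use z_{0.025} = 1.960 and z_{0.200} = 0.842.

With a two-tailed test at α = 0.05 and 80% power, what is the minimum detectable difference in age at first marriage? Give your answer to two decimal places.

Minimum detectable difference ≈ 0.56 years

δ = (z_{α/2} + z_β) · √((σ₁²+σ₂²)/n)
  = (1.960 + 0.842) · √(50/1239)
  = 2.802 · √0.04036
  = 2.802 · 0.2009
  = 0.5629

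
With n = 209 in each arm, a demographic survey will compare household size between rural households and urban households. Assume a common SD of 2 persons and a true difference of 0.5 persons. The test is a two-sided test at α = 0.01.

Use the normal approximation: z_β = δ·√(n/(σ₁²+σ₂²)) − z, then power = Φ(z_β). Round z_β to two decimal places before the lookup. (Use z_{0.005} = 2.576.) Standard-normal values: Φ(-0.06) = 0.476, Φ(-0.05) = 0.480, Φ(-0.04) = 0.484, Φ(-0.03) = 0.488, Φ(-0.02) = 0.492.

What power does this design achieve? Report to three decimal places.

z_β = δ·√(n/(σ₁²+σ₂²)) − z_{α/2}
    = 0.5 · √(209/8) − 2.576
    = 0.5 · 5.11126 − 2.576
    = 2.5556 − 2.576 = -0.0204 → -0.02
Power = Φ(-0.02) = 0.492.

Power ≈ 0.492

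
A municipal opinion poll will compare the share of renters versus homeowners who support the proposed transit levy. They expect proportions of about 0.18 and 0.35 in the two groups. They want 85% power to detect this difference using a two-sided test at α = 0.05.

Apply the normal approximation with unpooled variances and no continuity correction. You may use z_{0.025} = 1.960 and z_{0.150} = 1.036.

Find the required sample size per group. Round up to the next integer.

n = (z_{α/2} + z_β)² · [p₁(1−p₁) + p₂(1−p₂)] / (p₁ − p₂)²
  = (1.960 + 1.036)² · (0.18·0.82 + 0.35·0.65) / (-0.17)²
  = (2.996)² · (0.1476 + 0.2275) / 0.0289
  = 8.9760 · 0.3751 / 0.0289
  = 116.50
Round up → n = 117 per group.

n = 117 per group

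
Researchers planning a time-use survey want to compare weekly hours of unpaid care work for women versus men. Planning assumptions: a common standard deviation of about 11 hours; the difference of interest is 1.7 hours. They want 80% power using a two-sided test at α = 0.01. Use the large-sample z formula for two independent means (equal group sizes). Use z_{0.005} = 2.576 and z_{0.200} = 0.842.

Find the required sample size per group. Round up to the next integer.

n = 979 per group

n = (z_{α/2} + z_β)² · (σ₁² + σ₂²) / δ²
  = (2.576 + 0.842)² · (2·11² = 242) / 1.7²
  = 11.6827 · 242 / 2.89
  = 978.28
Round up → n = 979 per group.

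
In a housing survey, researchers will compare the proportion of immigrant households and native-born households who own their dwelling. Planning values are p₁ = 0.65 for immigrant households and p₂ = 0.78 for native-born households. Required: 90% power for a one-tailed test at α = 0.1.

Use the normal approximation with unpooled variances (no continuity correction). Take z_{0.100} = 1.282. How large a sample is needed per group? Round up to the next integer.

n = 156 per group

n = (z_α + z_β)² · [p₁(1−p₁) + p₂(1−p₂)] / (p₁ − p₂)²
  = (1.282 + 1.282)² · (0.65·0.35 + 0.78·0.22) / (-0.13)²
  = (2.564)² · (0.2275 + 0.1716) / 0.0169
  = 6.5741 · 0.3991 / 0.0169
  = 155.25
Round up → n = 156 per group.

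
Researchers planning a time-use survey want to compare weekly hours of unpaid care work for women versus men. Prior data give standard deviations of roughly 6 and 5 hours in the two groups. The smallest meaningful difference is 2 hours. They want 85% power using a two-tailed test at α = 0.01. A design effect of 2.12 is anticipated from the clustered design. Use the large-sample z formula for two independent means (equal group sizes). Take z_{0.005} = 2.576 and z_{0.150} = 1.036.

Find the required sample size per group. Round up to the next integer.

n = 422 per group

n = (z_{α/2} + z_β)² · (σ₁² + σ₂²) / δ²
  = (2.576 + 1.036)² · (6² + 5² = 61) / 2²
  = 13.0465 · 61 / 4
  = 198.96
Design effect: 2.12 × 198.96 = 421.79.
Round up → n = 422 per group.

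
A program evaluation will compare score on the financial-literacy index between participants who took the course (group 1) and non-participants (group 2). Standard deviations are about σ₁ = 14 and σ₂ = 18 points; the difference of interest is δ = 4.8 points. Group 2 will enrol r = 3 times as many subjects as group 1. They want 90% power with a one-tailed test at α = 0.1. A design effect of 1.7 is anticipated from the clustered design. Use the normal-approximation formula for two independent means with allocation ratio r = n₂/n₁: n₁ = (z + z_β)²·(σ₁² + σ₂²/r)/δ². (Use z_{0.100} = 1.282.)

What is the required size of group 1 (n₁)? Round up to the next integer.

n₁ = 148

n₁ = (z_α + z_β)² · (σ₁² + σ₂²/r) / δ²
   = (1.282 + 1.282)² · (14² + 18²/3) / 4.8²
   = 6.5741 · (196 + 108) / 23.04
   = 6.5741 · 304 / 23.04
   = 86.74
Design effect: 1.7 × 86.74 = 147.46.
Round up → n₁ = 148; n₂ = r·n₁ = 3 × 148 = 444.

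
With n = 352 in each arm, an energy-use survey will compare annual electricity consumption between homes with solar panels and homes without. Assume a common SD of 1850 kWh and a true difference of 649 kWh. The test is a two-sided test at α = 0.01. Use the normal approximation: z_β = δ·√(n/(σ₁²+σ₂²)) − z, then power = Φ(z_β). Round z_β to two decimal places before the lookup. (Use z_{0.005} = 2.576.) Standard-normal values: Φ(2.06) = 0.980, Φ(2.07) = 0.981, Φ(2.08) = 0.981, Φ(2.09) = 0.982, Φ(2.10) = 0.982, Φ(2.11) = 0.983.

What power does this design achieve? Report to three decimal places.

z_β = δ·√(n/(σ₁²+σ₂²)) − z_{α/2}
    = 649 · √(352/6845000) − 2.576
    = 649 · 0.00717 − 2.576
    = 4.6540 − 2.576 = 2.0780 → 2.08
Power = Φ(2.08) = 0.981.

Power ≈ 0.981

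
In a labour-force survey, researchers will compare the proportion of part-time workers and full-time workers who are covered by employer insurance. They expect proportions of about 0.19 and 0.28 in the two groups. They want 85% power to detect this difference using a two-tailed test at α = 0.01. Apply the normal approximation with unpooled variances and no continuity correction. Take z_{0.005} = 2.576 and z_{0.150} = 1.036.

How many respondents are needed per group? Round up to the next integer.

n = (z_{α/2} + z_β)² · [p₁(1−p₁) + p₂(1−p₂)] / (p₁ − p₂)²
  = (2.576 + 1.036)² · (0.19·0.81 + 0.28·0.72) / (-0.09)²
  = (3.612)² · (0.1539 + 0.2016) / 0.0081
  = 13.0465 · 0.3555 / 0.0081
  = 572.60
Round up → n = 573 per group.

n = 573 per group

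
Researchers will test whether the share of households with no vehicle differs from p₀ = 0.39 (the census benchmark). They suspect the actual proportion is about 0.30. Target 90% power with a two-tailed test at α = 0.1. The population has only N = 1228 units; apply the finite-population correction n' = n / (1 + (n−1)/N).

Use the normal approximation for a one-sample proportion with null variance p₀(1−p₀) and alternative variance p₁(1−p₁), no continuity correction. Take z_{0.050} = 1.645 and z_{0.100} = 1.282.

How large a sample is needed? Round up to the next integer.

n = [z_{α/2}·√(p₀q₀) + z_β·√(p₁q₁)]² / (p₁ − p₀)²
  = [1.645·√(0.39·0.61) + 1.282·√(0.30·0.70)]² / (-0.09)²
  = [1.645·0.4877 + 1.282·0.4583]² / 0.0081
  = [1.3898]² / 0.0081
  = 238.47
Finite-population correction (N = 1228): 238.47 / (1 + (238.47 − 1)/1228) = 199.83.
Round up → n = 200.

n = 200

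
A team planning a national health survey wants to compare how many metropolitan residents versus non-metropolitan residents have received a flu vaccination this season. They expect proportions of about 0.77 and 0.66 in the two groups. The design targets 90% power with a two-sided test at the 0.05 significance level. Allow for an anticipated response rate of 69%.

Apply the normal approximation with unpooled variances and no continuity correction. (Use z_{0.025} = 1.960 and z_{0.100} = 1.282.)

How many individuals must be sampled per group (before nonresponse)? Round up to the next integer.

n = 506 per group

n = (z_{α/2} + z_β)² · [p₁(1−p₁) + p₂(1−p₂)] / (p₁ − p₂)²
  = (1.960 + 1.282)² · (0.77·0.23 + 0.66·0.34) / (0.11)²
  = (3.242)² · (0.1771 + 0.2244) / 0.0121
  = 10.5106 · 0.4015 / 0.0121
  = 348.76
Adjust for 69% response: 348.76 / 0.69 = 505.45.
Round up → n = 506 per group.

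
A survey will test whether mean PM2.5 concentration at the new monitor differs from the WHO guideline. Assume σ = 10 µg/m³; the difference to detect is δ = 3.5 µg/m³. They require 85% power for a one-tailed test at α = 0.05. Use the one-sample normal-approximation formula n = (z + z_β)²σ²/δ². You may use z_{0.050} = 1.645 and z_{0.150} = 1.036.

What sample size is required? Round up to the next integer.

n = 59

n = (z_α + z_β)² · σ² / δ²
  = (1.645 + 1.036)² · 10² / 3.5²
  = 7.1878 · 100 / 12.25
  = 58.68
Round up → n = 59.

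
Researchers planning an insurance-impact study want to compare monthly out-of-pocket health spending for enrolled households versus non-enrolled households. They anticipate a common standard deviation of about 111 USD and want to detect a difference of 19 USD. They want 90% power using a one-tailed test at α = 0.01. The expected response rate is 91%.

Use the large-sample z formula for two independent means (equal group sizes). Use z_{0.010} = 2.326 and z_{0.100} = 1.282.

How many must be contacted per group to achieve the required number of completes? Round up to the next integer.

n = 977 per group

n = (z_α + z_β)² · (σ₁² + σ₂²) / δ²
  = (2.326 + 1.282)² · (2·111² = 24642) / 19²
  = 13.0177 · 24642 / 361
  = 888.59
Adjust for 91% response: 888.59 / 0.91 = 976.47.
Round up → n = 977 per group.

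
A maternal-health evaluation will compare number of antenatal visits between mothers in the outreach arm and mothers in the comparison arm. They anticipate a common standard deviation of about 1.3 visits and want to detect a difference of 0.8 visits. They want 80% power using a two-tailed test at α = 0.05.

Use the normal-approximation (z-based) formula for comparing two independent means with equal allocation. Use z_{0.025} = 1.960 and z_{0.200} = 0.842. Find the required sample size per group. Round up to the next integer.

n = (z_{α/2} + z_β)² · (σ₁² + σ₂²) / δ²
  = (1.960 + 0.842)² · (2·1.3² = 3.38) / 0.8²
  = 7.8512 · 3.38 / 0.64
  = 41.46
Round up → n = 42 per group.

n = 42 per group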